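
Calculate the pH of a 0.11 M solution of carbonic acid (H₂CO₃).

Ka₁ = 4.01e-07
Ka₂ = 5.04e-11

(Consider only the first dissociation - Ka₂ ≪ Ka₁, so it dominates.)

First dissociation dominates. From Ka₁ = [H⁺][HA⁻]/[H₂A], x² + Ka₁·x − Ka₁·C = 0 with C = 0.11 M and Ka₁ = 4.01e-07. Solving: [H⁺] = (−Ka₁ + √(Ka₁² + 4·Ka₁·C)) / 2 = 2.0982e-04 M. pH = -log(2.0982e-04) = 3.68.

pH = 3.68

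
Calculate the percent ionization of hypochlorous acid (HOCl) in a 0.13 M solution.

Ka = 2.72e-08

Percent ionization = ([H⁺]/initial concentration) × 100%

Using Ka equilibrium: x² + Ka×x - Ka×C = 0. Solving: [H⁺] = 5.9451e-05. Percent = (5.9451e-05/0.13) × 100

Percent ionization = 0.0457%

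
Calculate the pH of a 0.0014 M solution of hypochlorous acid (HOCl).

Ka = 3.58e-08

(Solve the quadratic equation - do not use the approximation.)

x² + Ka×x - Ka×C = 0. Using quadratic formula: [H⁺] = 7.0617e-06

pH = 5.15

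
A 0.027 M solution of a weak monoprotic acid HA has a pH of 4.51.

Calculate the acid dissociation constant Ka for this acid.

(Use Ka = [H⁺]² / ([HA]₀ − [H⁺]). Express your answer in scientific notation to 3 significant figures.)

[H⁺] = 10^(−pH) = 10^(−4.51) = 3.090e-05 M. For HA ⇌ H⁺ + A⁻, Ka = [H⁺][A⁻]/[HA] = [H⁺]² / ([HA]₀ − [H⁺]) = (3.090e-05)² / (0.027 − 3.090e-05) = 3.54e-08.

K_a = 3.54e-08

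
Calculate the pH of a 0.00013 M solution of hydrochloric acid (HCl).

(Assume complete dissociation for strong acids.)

[H⁺] = 0.00013 M for strong acid. pH = -log[H⁺] = -log(0.00013)

pH = 3.89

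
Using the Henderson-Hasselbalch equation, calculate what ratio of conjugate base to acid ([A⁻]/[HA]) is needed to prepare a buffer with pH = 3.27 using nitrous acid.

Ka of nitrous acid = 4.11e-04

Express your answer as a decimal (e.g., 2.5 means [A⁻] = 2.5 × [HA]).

pKa = -log(4.11e-04) = 3.3862. pH = pKa + log([A⁻]/[HA]), so log([A⁻]/[HA]) = pH − pKa = 3.27 − 3.3862 = -0.1162. [A⁻]/[HA] = 10^(-0.1162) = 0.765

[A⁻]/[HA] = 0.765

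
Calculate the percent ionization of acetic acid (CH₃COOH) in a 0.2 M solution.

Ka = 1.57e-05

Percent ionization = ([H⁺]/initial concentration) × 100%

Using Ka equilibrium: x² + Ka×x - Ka×C = 0. Solving: [H⁺] = 1.7642e-03. Percent = (1.7642e-03/0.2) × 100

Percent ionization = 0.882%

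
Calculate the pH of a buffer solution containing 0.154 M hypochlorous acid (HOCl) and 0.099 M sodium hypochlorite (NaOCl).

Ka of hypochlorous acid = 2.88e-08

pKa = -log(2.88e-08) = 7.54. pH = pKa + log([A⁻]/[HA]) = 7.54 + log(0.099/0.154)

pH = 7.35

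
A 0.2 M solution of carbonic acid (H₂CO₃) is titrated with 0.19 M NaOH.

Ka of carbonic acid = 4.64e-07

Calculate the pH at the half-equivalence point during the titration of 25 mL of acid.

At half-equivalence [HA] = [A⁻], so Henderson-Hasselbalch gives pH = pKa = -log(4.64e-07) = 6.33.

pH = pKa = 6.33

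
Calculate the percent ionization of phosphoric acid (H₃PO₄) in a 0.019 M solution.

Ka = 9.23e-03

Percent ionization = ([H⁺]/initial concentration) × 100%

Using Ka equilibrium: x² + Ka×x - Ka×C = 0. Solving: [H⁺] = 9.4088e-03. Percent = (9.4088e-03/0.019) × 100

Percent ionization = 49.5%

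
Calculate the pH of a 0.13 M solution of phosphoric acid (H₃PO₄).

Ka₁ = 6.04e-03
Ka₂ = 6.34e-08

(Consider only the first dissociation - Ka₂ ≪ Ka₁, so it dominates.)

First dissociation dominates. From Ka₁ = [H⁺][HA⁻]/[H₂A], x² + Ka₁·x − Ka₁·C = 0 with C = 0.13 M and Ka₁ = 6.04e-03. Solving: [H⁺] = (−Ka₁ + √(Ka₁² + 4·Ka₁·C)) / 2 = 2.5164e-02 M. pH = -log(2.5164e-02) = 1.60.

pH = 1.60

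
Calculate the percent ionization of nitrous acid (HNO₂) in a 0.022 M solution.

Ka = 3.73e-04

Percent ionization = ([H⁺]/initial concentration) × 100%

Using Ka equilibrium: x² + Ka×x - Ka×C = 0. Solving: [H⁺] = 2.6842e-03. Percent = (2.6842e-03/0.022) × 100

Percent ionization = 12.2%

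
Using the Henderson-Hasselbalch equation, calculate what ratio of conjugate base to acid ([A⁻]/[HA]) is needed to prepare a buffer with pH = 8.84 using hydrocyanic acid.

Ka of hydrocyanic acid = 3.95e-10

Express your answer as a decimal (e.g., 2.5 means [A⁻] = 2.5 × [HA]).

pKa = -log(3.95e-10) = 9.4034. pH = pKa + log([A⁻]/[HA]), so log([A⁻]/[HA]) = pH − pKa = 8.84 − 9.4034 = -0.5634. [A⁻]/[HA] = 10^(-0.5634) = 0.273

[A⁻]/[HA] = 0.273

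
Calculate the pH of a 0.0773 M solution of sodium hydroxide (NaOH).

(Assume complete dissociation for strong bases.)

[OH⁻] = 0.0773 M for strong base. pOH = -log[OH⁻] = 1.11, pH = 14 - pOH

pH = 12.89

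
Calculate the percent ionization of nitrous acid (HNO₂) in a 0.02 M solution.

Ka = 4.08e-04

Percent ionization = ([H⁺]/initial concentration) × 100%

Using Ka equilibrium: x² + Ka×x - Ka×C = 0. Solving: [H⁺] = 2.6598e-03. Percent = (2.6598e-03/0.02) × 100

Percent ionization = 13.3%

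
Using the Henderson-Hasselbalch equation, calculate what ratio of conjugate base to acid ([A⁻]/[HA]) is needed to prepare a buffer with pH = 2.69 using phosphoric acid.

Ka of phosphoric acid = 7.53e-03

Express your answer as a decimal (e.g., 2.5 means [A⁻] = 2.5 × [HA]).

pKa = -log(7.53e-03) = 2.1232. pH = pKa + log([A⁻]/[HA]), so log([A⁻]/[HA]) = pH − pKa = 2.69 − 2.1232 = 0.5668. [A⁻]/[HA] = 10^(0.5668) = 3.69

[A⁻]/[HA] = 3.69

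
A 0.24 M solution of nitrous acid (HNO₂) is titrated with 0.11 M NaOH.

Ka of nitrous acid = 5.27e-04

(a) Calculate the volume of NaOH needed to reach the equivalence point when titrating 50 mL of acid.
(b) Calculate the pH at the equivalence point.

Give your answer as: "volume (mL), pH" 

moles acid = 0.24 × 50/1000 = 0.012 mol; V_base = moles/0.11 × 1000 = 109.1 mL. At equivalence only the conjugate base is present: [A⁻] = 0.012/0.159 = 7.5429e-02 M. Kb = Kw/Ka = 1.90e-11; [OH⁻] = √(Kb × [A⁻]) = 1.1964e-06; pOH = 5.92; pH = 14 - pOH = 8.08.

V = 109.1 mL, pH = 8.08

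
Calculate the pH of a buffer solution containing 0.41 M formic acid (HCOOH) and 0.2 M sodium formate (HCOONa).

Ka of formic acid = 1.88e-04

pKa = -log(1.88e-04) = 3.73. pH = pKa + log([A⁻]/[HA]) = 3.73 + log(0.2/0.41)

pH = 3.41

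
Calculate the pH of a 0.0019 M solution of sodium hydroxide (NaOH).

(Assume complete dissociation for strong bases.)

[OH⁻] = 0.0019 M for strong base. pOH = -log[OH⁻] = 2.72, pH = 14 - pOH

pH = 11.28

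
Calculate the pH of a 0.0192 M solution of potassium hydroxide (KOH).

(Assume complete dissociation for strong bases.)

[OH⁻] = 0.0192 M for strong base. pOH = -log[OH⁻] = 1.72, pH = 14 - pOH

pH = 12.28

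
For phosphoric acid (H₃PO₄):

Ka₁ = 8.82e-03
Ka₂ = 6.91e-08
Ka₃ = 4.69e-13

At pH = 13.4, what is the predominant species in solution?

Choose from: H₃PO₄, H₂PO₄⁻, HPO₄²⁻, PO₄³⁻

pKa₁ = 2.05, pKa₂ = 7.16, pKa₃ = 12.33. For a polyprotic acid the predominant species crosses at each pKa: below pKa_n the protonated form dominates, above it the deprotonated form does. At pH = 13.4, the predominant species is PO₄³⁻.

PO₄³⁻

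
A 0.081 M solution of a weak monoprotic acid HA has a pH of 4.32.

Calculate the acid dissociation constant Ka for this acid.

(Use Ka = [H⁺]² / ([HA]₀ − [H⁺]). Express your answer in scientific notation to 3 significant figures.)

[H⁺] = 10^(−pH) = 10^(−4.32) = 4.786e-05 M. For HA ⇌ H⁺ + A⁻, Ka = [H⁺][A⁻]/[HA] = [H⁺]² / ([HA]₀ − [H⁺]) = (4.786e-05)² / (0.081 − 4.786e-05) = 2.83e-08.

K_a = 2.83e-08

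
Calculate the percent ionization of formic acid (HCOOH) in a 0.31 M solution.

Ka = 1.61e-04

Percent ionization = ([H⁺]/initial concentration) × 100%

Using Ka equilibrium: x² + Ka×x - Ka×C = 0. Solving: [H⁺] = 6.9847e-03. Percent = (6.9847e-03/0.31) × 100

Percent ionization = 2.25%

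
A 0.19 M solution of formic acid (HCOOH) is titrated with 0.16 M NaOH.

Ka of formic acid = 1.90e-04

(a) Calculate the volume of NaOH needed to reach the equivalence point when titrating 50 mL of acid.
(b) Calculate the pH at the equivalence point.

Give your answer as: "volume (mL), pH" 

moles acid = 0.19 × 50/1000 = 0.0095 mol; V_base = moles/0.16 × 1000 = 59.4 mL. At equivalence only the conjugate base is present: [A⁻] = 0.0095/0.109 = 8.6857e-02 M. Kb = Kw/Ka = 5.26e-11; [OH⁻] = √(Kb × [A⁻]) = 2.1381e-06; pOH = 5.67; pH = 14 - pOH = 8.33.

V = 59.4 mL, pH = 8.33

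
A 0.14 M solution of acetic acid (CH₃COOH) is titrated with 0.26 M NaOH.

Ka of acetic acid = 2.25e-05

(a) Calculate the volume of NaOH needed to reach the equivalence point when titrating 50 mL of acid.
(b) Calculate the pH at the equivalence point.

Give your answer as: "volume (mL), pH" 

moles acid = 0.14 × 50/1000 = 0.007 mol; V_base = moles/0.26 × 1000 = 26.9 mL. At equivalence only the conjugate base is present: [A⁻] = 0.007/0.077 = 9.1000e-02 M. Kb = Kw/Ka = 4.44e-10; [OH⁻] = √(Kb × [A⁻]) = 6.3596e-06; pOH = 5.20; pH = 14 - pOH = 8.80.

V = 26.9 mL, pH = 8.80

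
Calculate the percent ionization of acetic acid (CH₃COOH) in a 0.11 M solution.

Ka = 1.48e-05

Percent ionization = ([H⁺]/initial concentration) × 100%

Using Ka equilibrium: x² + Ka×x - Ka×C = 0. Solving: [H⁺] = 1.2686e-03. Percent = (1.2686e-03/0.11) × 100

Percent ionization = 1.15%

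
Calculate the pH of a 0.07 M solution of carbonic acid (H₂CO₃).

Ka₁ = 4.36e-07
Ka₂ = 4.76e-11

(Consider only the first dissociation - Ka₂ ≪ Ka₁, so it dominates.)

First dissociation dominates. From Ka₁ = [H⁺][HA⁻]/[H₂A], x² + Ka₁·x − Ka₁·C = 0 with C = 0.07 M and Ka₁ = 4.36e-07. Solving: [H⁺] = (−Ka₁ + √(Ka₁² + 4·Ka₁·C)) / 2 = 1.7448e-04 M. pH = -log(1.7448e-04) = 3.76.

pH = 3.76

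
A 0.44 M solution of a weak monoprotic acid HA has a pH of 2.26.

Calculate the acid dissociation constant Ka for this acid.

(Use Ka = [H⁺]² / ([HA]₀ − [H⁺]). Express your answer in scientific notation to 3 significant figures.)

[H⁺] = 10^(−pH) = 10^(−2.26) = 5.495e-03 M. For HA ⇌ H⁺ + A⁻, Ka = [H⁺][A⁻]/[HA] = [H⁺]² / ([HA]₀ − [H⁺]) = (5.495e-03)² / (0.44 − 5.495e-03) = 6.95e-05.

K_a = 6.95e-05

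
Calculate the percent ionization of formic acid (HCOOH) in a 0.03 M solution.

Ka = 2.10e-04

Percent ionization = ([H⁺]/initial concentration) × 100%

Using Ka equilibrium: x² + Ka×x - Ka×C = 0. Solving: [H⁺] = 2.4072e-03. Percent = (2.4072e-03/0.03) × 100

Percent ionization = 8.02%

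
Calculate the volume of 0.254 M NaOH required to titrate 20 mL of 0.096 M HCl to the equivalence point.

At equivalence: moles acid = moles base. moles HCl = 0.096 × 20/1000 = 0.00192 mol. V_base = moles / 0.254 × 1000 = 7.6 mL.

V_{base} = 7.6 mL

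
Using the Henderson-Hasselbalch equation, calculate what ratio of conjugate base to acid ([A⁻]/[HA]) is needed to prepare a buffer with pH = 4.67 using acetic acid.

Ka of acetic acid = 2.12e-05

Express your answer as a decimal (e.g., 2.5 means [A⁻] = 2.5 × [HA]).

pKa = -log(2.12e-05) = 4.6737. pH = pKa + log([A⁻]/[HA]), so log([A⁻]/[HA]) = pH − pKa = 4.67 − 4.6737 = -0.0037. [A⁻]/[HA] = 10^(-0.0037) = 0.992

[A⁻]/[HA] = 0.992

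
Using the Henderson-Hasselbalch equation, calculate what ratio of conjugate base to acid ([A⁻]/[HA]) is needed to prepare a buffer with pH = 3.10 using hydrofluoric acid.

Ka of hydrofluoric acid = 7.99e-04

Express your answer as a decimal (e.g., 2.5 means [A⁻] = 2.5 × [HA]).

pKa = -log(7.99e-04) = 3.0975. pH = pKa + log([A⁻]/[HA]), so log([A⁻]/[HA]) = pH − pKa = 3.10 − 3.0975 = 0.0025. [A⁻]/[HA] = 10^(0.0025) = 1.01

[A⁻]/[HA] = 1.01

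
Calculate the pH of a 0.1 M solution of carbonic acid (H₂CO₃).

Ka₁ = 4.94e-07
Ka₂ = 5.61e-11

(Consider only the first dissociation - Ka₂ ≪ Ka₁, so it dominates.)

First dissociation dominates. From Ka₁ = [H⁺][HA⁻]/[H₂A], x² + Ka₁·x − Ka₁·C = 0 with C = 0.1 M and Ka₁ = 4.94e-07. Solving: [H⁺] = (−Ka₁ + √(Ka₁² + 4·Ka₁·C)) / 2 = 2.2201e-04 M. pH = -log(2.2201e-04) = 3.65.

pH = 3.65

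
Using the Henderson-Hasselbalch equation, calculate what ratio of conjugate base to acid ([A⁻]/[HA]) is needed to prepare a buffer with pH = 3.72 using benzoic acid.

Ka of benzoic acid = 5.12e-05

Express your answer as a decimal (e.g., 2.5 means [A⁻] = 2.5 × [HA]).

pKa = -log(5.12e-05) = 4.2907. pH = pKa + log([A⁻]/[HA]), so log([A⁻]/[HA]) = pH − pKa = 3.72 − 4.2907 = -0.5707. [A⁻]/[HA] = 10^(-0.5707) = 0.269

[A⁻]/[HA] = 0.269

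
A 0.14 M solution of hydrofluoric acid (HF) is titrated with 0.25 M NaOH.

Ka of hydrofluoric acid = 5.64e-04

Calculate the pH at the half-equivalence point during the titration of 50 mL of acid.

At half-equivalence [HA] = [A⁻], so Henderson-Hasselbalch gives pH = pKa = -log(5.64e-04) = 3.25.

pH = pKa = 3.25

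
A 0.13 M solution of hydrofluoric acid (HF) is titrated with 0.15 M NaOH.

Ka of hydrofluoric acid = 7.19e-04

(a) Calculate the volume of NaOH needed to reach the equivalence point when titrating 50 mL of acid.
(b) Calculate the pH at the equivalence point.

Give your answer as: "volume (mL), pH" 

moles acid = 0.13 × 50/1000 = 0.0065 mol; V_base = moles/0.15 × 1000 = 43.3 mL. At equivalence only the conjugate base is present: [A⁻] = 0.0065/0.093 = 6.9643e-02 M. Kb = Kw/Ka = 1.39e-11; [OH⁻] = √(Kb × [A⁻]) = 9.8418e-07; pOH = 6.01; pH = 14 - pOH = 7.99.

V = 43.3 mL, pH = 7.99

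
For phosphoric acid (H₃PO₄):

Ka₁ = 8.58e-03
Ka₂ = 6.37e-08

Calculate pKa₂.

pKa₂ = -log(Ka₂) = -log(6.37e-08) = 7.20.

pK_{a2} = 7.20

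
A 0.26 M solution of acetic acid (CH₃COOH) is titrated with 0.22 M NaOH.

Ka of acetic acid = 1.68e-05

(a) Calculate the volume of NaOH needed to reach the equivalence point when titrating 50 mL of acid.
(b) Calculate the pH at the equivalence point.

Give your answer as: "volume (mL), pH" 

moles acid = 0.26 × 50/1000 = 0.013 mol; V_base = moles/0.22 × 1000 = 59.1 mL. At equivalence only the conjugate base is present: [A⁻] = 0.013/0.109 = 1.1917e-01 M. Kb = Kw/Ka = 5.95e-10; [OH⁻] = √(Kb × [A⁻]) = 8.4221e-06; pOH = 5.07; pH = 14 - pOH = 8.93.

V = 59.1 mL, pH = 8.93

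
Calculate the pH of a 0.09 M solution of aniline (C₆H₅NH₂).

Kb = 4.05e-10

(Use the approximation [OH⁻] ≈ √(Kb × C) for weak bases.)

[OH⁻] = √(Kb × C) = √(4.05e-10 × 0.09) = 6.0374e-06. pOH = 5.22, pH = 14 - pOH

pH = 8.78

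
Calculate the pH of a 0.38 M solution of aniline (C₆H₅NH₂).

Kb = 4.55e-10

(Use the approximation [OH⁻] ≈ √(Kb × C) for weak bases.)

[OH⁻] = √(Kb × C) = √(4.55e-10 × 0.38) = 1.3149e-05. pOH = 4.88, pH = 14 - pOH

pH = 9.12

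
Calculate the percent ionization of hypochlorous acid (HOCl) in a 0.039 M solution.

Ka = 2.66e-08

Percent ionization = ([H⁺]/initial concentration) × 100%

Using Ka equilibrium: x² + Ka×x - Ka×C = 0. Solving: [H⁺] = 3.2195e-05. Percent = (3.2195e-05/0.039) × 100

Percent ionization = 0.0826%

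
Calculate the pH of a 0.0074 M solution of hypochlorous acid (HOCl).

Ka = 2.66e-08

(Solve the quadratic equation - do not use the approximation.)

x² + Ka×x - Ka×C = 0. Using quadratic formula: [H⁺] = 1.4017e-05

pH = 4.85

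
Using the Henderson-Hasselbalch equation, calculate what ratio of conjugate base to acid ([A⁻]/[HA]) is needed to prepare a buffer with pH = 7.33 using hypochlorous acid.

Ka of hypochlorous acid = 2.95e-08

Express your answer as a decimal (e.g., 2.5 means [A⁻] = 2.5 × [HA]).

pKa = -log(2.95e-08) = 7.5302. pH = pKa + log([A⁻]/[HA]), so log([A⁻]/[HA]) = pH − pKa = 7.33 − 7.5302 = -0.2002. [A⁻]/[HA] = 10^(-0.2002) = 0.631

[A⁻]/[HA] = 0.631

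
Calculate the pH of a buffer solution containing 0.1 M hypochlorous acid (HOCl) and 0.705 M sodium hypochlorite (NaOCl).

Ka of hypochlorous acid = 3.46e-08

pKa = -log(3.46e-08) = 7.46. pH = pKa + log([A⁻]/[HA]) = 7.46 + log(0.705/0.1)

pH = 8.31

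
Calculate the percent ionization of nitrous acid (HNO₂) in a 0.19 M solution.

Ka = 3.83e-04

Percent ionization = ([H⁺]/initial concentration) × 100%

Using Ka equilibrium: x² + Ka×x - Ka×C = 0. Solving: [H⁺] = 8.3412e-03. Percent = (8.3412e-03/0.19) × 100

Percent ionization = 4.39%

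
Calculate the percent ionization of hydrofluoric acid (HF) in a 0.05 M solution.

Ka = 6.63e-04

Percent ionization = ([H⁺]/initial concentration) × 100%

Using Ka equilibrium: x² + Ka×x - Ka×C = 0. Solving: [H⁺] = 5.4356e-03. Percent = (5.4356e-03/0.05) × 100

Percent ionization = 10.9%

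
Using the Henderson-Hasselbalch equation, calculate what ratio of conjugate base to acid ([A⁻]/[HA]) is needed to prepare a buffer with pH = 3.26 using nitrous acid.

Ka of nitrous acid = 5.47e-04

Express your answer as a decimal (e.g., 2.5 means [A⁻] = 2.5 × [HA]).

pKa = -log(5.47e-04) = 3.2620. pH = pKa + log([A⁻]/[HA]), so log([A⁻]/[HA]) = pH − pKa = 3.26 − 3.2620 = -0.0020. [A⁻]/[HA] = 10^(-0.0020) = 0.995

[A⁻]/[HA] = 0.995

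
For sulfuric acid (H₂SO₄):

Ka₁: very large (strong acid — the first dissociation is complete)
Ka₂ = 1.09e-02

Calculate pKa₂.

pKa₂ = -log(Ka₂) = -log(1.09e-02) = 1.96.

pK_{a2} = 1.96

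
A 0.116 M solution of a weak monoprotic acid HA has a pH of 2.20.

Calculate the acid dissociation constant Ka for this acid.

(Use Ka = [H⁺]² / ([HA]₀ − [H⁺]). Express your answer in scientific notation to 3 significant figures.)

[H⁺] = 10^(−pH) = 10^(−2.20) = 6.310e-03 M. For HA ⇌ H⁺ + A⁻, Ka = [H⁺][A⁻]/[HA] = [H⁺]² / ([HA]₀ − [H⁺]) = (6.310e-03)² / (0.116 − 6.310e-03) = 3.63e-04.

K_a = 3.63e-04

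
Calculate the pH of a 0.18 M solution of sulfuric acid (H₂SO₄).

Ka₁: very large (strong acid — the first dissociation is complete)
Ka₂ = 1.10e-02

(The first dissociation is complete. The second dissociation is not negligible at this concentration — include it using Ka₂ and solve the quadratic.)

First dissociation is complete: [H⁺]₀ = [HSO₄⁻]₀ = C = 0.18 M. Second dissociation HSO₄⁻ ⇌ H⁺ + SO₄²⁻: let x = [SO₄²⁻]. Ka₂ = (C + x)·x / (C − x) = 1.10e-02 → x² + (C + Ka₂)·x − Ka₂·C = 0 → x² + 0.19100·x − 1.980e-03 = 0. x = (−0.19100 + √(0.19100² + 4 × 1.980e-03)) / 2 = 9.8577e-03 M. [H⁺] = C + x = 0.18 + 9.8577e-03 = 1.8986e-01 M. pH = -log(1.8986e-01) = 0.72.

pH = 0.72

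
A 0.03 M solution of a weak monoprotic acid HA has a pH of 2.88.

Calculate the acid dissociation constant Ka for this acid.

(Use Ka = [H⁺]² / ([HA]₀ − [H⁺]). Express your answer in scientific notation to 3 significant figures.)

[H⁺] = 10^(−pH) = 10^(−2.88) = 1.318e-03 M. For HA ⇌ H⁺ + A⁻, Ka = [H⁺][A⁻]/[HA] = [H⁺]² / ([HA]₀ − [H⁺]) = (1.318e-03)² / (0.03 − 1.318e-03) = 6.06e-05.

K_a = 6.06e-05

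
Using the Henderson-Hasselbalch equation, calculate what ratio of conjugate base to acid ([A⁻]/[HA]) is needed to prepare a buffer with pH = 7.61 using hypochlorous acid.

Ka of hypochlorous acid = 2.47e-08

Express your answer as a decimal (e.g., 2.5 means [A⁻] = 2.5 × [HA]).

pKa = -log(2.47e-08) = 7.6073. pH = pKa + log([A⁻]/[HA]), so log([A⁻]/[HA]) = pH − pKa = 7.61 − 7.6073 = 0.0027. [A⁻]/[HA] = 10^(0.0027) = 1.01

[A⁻]/[HA] = 1.01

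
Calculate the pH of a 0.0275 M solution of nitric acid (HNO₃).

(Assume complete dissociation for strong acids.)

[H⁺] = 0.0275 M for strong acid. pH = -log[H⁺] = -log(0.0275)

pH = 1.56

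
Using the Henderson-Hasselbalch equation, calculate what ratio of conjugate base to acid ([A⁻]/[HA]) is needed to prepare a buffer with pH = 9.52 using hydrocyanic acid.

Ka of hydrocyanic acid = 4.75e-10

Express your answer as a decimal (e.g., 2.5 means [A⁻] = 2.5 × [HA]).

pKa = -log(4.75e-10) = 9.3233. pH = pKa + log([A⁻]/[HA]), so log([A⁻]/[HA]) = pH − pKa = 9.52 − 9.3233 = 0.1967. [A⁻]/[HA] = 10^(0.1967) = 1.57

[A⁻]/[HA] = 1.57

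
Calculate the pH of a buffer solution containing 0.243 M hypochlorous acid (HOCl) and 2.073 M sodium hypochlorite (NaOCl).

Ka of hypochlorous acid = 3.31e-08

pKa = -log(3.31e-08) = 7.48. pH = pKa + log([A⁻]/[HA]) = 7.48 + log(2.073/0.243)

pH = 8.41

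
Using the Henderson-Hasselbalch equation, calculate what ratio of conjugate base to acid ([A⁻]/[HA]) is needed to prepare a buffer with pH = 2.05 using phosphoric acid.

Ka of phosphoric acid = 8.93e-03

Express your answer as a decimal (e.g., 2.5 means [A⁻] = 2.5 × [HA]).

pKa = -log(8.93e-03) = 2.0491. pH = pKa + log([A⁻]/[HA]), so log([A⁻]/[HA]) = pH − pKa = 2.05 − 2.0491 = 0.0009. [A⁻]/[HA] = 10^(0.0009) = 1.00

[A⁻]/[HA] = 1.00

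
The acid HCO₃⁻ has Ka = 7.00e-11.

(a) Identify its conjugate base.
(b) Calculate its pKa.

(a) The conjugate base is formed by removing one H⁺ from HCO₃⁻, giving CO₃²⁻. (b) pKa = -log(Ka) = -log(7.00e-11) = 10.15.

Conjugate base: CO₃²⁻; pK_a = 10.15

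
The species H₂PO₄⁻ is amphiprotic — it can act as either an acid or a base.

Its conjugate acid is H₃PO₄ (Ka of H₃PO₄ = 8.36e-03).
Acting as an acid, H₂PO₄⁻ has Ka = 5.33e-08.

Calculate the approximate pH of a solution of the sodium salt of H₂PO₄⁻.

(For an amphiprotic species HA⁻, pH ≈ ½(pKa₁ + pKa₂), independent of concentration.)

pKa₁ = -log(8.36e-03) = 2.08; pKa₂ = -log(5.33e-08) = 7.27. For an amphiprotic species, pH ≈ ½(pKa₁ + pKa₂) = ½(2.08 + 7.27) = 4.68.

pH = 4.68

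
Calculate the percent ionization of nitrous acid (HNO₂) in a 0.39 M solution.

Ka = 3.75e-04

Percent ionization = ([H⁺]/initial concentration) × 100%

Using Ka equilibrium: x² + Ka×x - Ka×C = 0. Solving: [H⁺] = 1.1907e-02. Percent = (1.1907e-02/0.39) × 100

Percent ionization = 3.05%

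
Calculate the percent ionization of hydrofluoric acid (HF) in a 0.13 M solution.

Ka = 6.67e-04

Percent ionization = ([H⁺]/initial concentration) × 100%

Using Ka equilibrium: x² + Ka×x - Ka×C = 0. Solving: [H⁺] = 8.9843e-03. Percent = (8.9843e-03/0.13) × 100

Percent ionization = 6.91%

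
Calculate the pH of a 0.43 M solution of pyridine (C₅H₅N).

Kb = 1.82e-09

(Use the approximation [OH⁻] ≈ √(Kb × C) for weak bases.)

[OH⁻] = √(Kb × C) = √(1.82e-09 × 0.43) = 2.7975e-05. pOH = 4.55, pH = 14 - pOH

pH = 9.45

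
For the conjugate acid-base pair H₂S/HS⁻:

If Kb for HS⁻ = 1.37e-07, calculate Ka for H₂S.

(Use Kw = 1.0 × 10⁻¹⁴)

For a conjugate pair Ka × Kb = Kw, so Ka = Kw/Kb = 1.0 × 10⁻¹⁴ / 1.37e-07 = 7.30e-08.

K_a = 7.30e-08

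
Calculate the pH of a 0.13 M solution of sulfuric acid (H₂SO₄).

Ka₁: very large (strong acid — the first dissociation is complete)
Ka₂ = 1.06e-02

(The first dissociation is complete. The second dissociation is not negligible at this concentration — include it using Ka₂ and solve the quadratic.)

First dissociation is complete: [H⁺]₀ = [HSO₄⁻]₀ = C = 0.13 M. Second dissociation HSO₄⁻ ⇌ H⁺ + SO₄²⁻: let x = [SO₄²⁻]. Ka₂ = (C + x)·x / (C − x) = 1.06e-02 → x² + (C + Ka₂)·x − Ka₂·C = 0 → x² + 0.14060·x − 1.378e-03 = 0. x = (−0.14060 + √(0.14060² + 4 × 1.378e-03)) / 2 = 9.1990e-03 M. [H⁺] = C + x = 0.13 + 9.1990e-03 = 1.3920e-01 M. pH = -log(1.3920e-01) = 0.86.

pH = 0.86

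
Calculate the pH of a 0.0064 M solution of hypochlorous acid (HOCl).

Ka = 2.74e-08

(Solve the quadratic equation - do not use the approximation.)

x² + Ka×x - Ka×C = 0. Using quadratic formula: [H⁺] = 1.3229e-05

pH = 4.88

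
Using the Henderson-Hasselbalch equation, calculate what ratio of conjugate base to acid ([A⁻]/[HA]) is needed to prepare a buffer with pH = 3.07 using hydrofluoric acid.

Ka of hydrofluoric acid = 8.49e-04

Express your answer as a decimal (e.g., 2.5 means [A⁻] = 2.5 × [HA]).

pKa = -log(8.49e-04) = 3.0711. pH = pKa + log([A⁻]/[HA]), so log([A⁻]/[HA]) = pH − pKa = 3.07 − 3.0711 = -0.0011. [A⁻]/[HA] = 10^(-0.0011) = 0.997

[A⁻]/[HA] = 0.997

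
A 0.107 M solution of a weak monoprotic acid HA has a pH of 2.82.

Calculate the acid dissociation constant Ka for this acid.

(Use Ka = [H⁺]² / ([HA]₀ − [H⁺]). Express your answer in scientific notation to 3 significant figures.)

[H⁺] = 10^(−pH) = 10^(−2.82) = 1.514e-03 M. For HA ⇌ H⁺ + A⁻, Ka = [H⁺][A⁻]/[HA] = [H⁺]² / ([HA]₀ − [H⁺]) = (1.514e-03)² / (0.107 − 1.514e-03) = 2.17e-05.

K_a = 2.17e-05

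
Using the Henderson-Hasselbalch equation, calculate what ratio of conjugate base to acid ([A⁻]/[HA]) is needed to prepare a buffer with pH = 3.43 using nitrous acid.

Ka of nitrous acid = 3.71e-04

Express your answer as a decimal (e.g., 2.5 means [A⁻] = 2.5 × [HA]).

pKa = -log(3.71e-04) = 3.4306. pH = pKa + log([A⁻]/[HA]), so log([A⁻]/[HA]) = pH − pKa = 3.43 − 3.4306 = -0.0006. [A⁻]/[HA] = 10^(-0.0006) = 0.999

[A⁻]/[HA] = 0.999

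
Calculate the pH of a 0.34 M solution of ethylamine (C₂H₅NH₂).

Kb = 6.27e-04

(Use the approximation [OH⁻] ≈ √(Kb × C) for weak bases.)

[OH⁻] = √(Kb × C) = √(6.27e-04 × 0.34) = 1.4601e-02. pOH = 1.84, pH = 14 - pOH

pH = 12.16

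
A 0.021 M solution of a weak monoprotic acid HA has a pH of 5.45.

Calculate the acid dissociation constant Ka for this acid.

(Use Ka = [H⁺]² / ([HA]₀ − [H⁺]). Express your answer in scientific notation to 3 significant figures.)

[H⁺] = 10^(−pH) = 10^(−5.45) = 3.548e-06 M. For HA ⇌ H⁺ + A⁻, Ka = [H⁺][A⁻]/[HA] = [H⁺]² / ([HA]₀ − [H⁺]) = (3.548e-06)² / (0.021 − 3.548e-06) = 6.00e-10.

K_a = 6.00e-10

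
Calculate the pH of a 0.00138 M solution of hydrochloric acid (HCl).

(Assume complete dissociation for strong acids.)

[H⁺] = 0.00138 M for strong acid. pH = -log[H⁺] = -log(0.00138)

pH = 2.86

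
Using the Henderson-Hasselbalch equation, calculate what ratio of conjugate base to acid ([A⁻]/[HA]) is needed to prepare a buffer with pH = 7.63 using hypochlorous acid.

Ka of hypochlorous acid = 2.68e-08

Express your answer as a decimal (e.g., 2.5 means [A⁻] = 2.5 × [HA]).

pKa = -log(2.68e-08) = 7.5719. pH = pKa + log([A⁻]/[HA]), so log([A⁻]/[HA]) = pH − pKa = 7.63 − 7.5719 = 0.0581. [A⁻]/[HA] = 10^(0.0581) = 1.14

[A⁻]/[HA] = 1.14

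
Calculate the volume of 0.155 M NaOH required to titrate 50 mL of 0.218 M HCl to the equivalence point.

At equivalence: moles acid = moles base. moles HCl = 0.218 × 50/1000 = 0.0109 mol. V_base = moles / 0.155 × 1000 = 70.3 mL.

V_{base} = 70.3 mL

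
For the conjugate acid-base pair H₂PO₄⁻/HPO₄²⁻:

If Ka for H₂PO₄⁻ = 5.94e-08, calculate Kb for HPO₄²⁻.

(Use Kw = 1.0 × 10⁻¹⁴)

For a conjugate pair Ka × Kb = Kw, so Kb = Kw/Ka = 1.0 × 10⁻¹⁴ / 5.94e-08 = 1.68e-07.

K_b = 1.68e-07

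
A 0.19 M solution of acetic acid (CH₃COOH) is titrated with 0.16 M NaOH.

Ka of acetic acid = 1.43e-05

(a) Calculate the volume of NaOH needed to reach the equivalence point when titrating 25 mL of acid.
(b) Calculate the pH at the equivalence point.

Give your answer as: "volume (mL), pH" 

moles acid = 0.19 × 25/1000 = 0.00475 mol; V_base = moles/0.16 × 1000 = 29.7 mL. At equivalence only the conjugate base is present: [A⁻] = 0.00475/0.055 = 8.6857e-02 M. Kb = Kw/Ka = 6.99e-10; [OH⁻] = √(Kb × [A⁻]) = 7.7935e-06; pOH = 5.11; pH = 14 - pOH = 8.89.

V = 29.7 mL, pH = 8.89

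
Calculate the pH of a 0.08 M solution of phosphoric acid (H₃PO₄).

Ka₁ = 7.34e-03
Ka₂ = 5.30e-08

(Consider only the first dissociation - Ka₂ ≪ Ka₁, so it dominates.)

First dissociation dominates. From Ka₁ = [H⁺][HA⁻]/[H₂A], x² + Ka₁·x − Ka₁·C = 0 with C = 0.08 M and Ka₁ = 7.34e-03. Solving: [H⁺] = (−Ka₁ + √(Ka₁² + 4·Ka₁·C)) / 2 = 2.0839e-02 M. pH = -log(2.0839e-02) = 1.68.

pH = 1.68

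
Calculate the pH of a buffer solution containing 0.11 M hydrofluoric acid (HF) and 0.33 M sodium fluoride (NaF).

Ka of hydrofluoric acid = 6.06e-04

pKa = -log(6.06e-04) = 3.22. pH = pKa + log([A⁻]/[HA]) = 3.22 + log(0.33/0.11)

pH = 3.69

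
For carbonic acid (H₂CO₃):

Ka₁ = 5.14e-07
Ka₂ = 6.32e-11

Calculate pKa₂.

pKa₂ = -log(Ka₂) = -log(6.32e-11) = 10.20.

pK_{a2} = 10.20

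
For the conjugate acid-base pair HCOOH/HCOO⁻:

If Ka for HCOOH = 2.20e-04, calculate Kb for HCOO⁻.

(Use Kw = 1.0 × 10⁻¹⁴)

For a conjugate pair Ka × Kb = Kw, so Kb = Kw/Ka = 1.0 × 10⁻¹⁴ / 2.20e-04 = 4.55e-11.

K_b = 4.55e-11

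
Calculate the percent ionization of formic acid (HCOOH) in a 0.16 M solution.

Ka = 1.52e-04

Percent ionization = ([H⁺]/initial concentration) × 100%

Using Ka equilibrium: x² + Ka×x - Ka×C = 0. Solving: [H⁺] = 4.8561e-03. Percent = (4.8561e-03/0.16) × 100

Percent ionization = 3.04%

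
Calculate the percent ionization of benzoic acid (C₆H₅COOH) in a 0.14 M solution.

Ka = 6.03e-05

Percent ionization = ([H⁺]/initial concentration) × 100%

Using Ka equilibrium: x² + Ka×x - Ka×C = 0. Solving: [H⁺] = 2.8755e-03. Percent = (2.8755e-03/0.14) × 100

Percent ionization = 2.05%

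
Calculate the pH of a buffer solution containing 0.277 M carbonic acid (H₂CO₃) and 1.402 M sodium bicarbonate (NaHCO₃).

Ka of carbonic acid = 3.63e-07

pKa = -log(3.63e-07) = 6.44. pH = pKa + log([A⁻]/[HA]) = 6.44 + log(1.402/0.277)

pH = 7.14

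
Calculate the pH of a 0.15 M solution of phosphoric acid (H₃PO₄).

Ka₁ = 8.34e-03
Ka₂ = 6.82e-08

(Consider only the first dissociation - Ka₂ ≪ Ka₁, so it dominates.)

First dissociation dominates. From Ka₁ = [H⁺][HA⁻]/[H₂A], x² + Ka₁·x − Ka₁·C = 0 with C = 0.15 M and Ka₁ = 8.34e-03. Solving: [H⁺] = (−Ka₁ + √(Ka₁² + 4·Ka₁·C)) / 2 = 3.1444e-02 M. pH = -log(3.1444e-02) = 1.50.

pH = 1.50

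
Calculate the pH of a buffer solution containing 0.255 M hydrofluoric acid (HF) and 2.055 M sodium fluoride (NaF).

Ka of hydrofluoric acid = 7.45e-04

pKa = -log(7.45e-04) = 3.13. pH = pKa + log([A⁻]/[HA]) = 3.13 + log(2.055/0.255)

pH = 4.03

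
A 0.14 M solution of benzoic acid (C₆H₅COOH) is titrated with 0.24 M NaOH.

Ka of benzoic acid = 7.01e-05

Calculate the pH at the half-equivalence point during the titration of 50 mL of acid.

At half-equivalence [HA] = [A⁻], so Henderson-Hasselbalch gives pH = pKa = -log(7.01e-05) = 4.15.

pH = pKa = 4.15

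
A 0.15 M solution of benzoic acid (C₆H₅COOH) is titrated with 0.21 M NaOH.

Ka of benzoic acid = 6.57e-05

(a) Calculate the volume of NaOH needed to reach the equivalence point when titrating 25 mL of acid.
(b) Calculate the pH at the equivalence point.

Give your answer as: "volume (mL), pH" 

moles acid = 0.15 × 25/1000 = 0.00375 mol; V_base = moles/0.21 × 1000 = 17.9 mL. At equivalence only the conjugate base is present: [A⁻] = 0.00375/0.043 = 8.7500e-02 M. Kb = Kw/Ka = 1.52e-10; [OH⁻] = √(Kb × [A⁻]) = 3.6494e-06; pOH = 5.44; pH = 14 - pOH = 8.56.

V = 17.9 mL, pH = 8.56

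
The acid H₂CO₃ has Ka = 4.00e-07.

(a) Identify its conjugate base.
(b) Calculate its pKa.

(a) The conjugate base is formed by removing one H⁺ from H₂CO₃, giving HCO₃⁻. (b) pKa = -log(Ka) = -log(4.00e-07) = 6.40.

Conjugate base: HCO₃⁻; pK_a = 6.40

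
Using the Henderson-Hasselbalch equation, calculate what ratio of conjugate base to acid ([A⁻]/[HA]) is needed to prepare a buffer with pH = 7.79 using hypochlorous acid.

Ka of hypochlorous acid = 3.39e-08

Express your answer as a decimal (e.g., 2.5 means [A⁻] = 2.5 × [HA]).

pKa = -log(3.39e-08) = 7.4698. pH = pKa + log([A⁻]/[HA]), so log([A⁻]/[HA]) = pH − pKa = 7.79 − 7.4698 = 0.3202. [A⁻]/[HA] = 10^(0.3202) = 2.09

[A⁻]/[HA] = 2.09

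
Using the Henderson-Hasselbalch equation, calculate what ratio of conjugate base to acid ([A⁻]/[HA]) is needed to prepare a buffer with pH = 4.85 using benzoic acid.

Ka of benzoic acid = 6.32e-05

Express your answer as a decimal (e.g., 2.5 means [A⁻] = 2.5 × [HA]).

pKa = -log(6.32e-05) = 4.1993. pH = pKa + log([A⁻]/[HA]), so log([A⁻]/[HA]) = pH − pKa = 4.85 − 4.1993 = 0.6507. [A⁻]/[HA] = 10^(0.6507) = 4.47

[A⁻]/[HA] = 4.47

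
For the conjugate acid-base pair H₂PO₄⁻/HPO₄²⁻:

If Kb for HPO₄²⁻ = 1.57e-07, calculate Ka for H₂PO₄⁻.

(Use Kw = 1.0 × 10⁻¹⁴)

For a conjugate pair Ka × Kb = Kw, so Ka = Kw/Kb = 1.0 × 10⁻¹⁴ / 1.57e-07 = 6.37e-08.

K_a = 6.37e-08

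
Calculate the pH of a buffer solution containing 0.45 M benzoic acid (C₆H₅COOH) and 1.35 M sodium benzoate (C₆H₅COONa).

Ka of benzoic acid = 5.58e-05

pKa = -log(5.58e-05) = 4.25. pH = pKa + log([A⁻]/[HA]) = 4.25 + log(1.35/0.45)

pH = 4.73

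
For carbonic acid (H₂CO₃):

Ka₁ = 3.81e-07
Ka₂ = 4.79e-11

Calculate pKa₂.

pKa₂ = -log(Ka₂) = -log(4.79e-11) = 10.32.

pK_{a2} = 10.32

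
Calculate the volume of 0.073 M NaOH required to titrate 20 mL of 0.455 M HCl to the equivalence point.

At equivalence: moles acid = moles base. moles HCl = 0.455 × 20/1000 = 0.0091 mol. V_base = moles / 0.073 × 1000 = 124.7 mL.

V_{base} = 124.7 mL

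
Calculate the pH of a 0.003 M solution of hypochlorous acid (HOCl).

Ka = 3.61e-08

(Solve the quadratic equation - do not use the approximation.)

x² + Ka×x - Ka×C = 0. Using quadratic formula: [H⁺] = 1.0389e-05

pH = 4.98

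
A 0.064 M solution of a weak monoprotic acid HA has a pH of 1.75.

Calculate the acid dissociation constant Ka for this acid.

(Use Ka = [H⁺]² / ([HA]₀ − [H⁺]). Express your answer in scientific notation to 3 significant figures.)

[H⁺] = 10^(−pH) = 10^(−1.75) = 1.778e-02 M. For HA ⇌ H⁺ + A⁻, Ka = [H⁺][A⁻]/[HA] = [H⁺]² / ([HA]₀ − [H⁺]) = (1.778e-02)² / (0.064 − 1.778e-02) = 6.84e-03.

K_a = 6.84e-03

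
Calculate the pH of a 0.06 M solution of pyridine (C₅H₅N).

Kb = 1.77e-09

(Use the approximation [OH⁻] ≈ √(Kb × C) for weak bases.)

[OH⁻] = √(Kb × C) = √(1.77e-09 × 0.06) = 1.0305e-05. pOH = 4.99, pH = 14 - pOH

pH = 9.01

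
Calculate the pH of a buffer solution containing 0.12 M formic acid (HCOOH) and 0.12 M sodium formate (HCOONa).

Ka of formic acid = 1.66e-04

pKa = -log(1.66e-04) = 3.78. pH = pKa + log([A⁻]/[HA]) = 3.78 + log(0.12/0.12)

pH = 3.78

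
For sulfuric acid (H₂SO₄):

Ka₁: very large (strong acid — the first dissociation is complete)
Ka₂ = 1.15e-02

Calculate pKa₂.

pKa₂ = -log(Ka₂) = -log(1.15e-02) = 1.94.

pK_{a2} = 1.94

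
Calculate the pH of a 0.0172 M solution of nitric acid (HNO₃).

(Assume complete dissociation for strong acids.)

[H⁺] = 0.0172 M for strong acid. pH = -log[H⁺] = -log(0.0172)

pH = 1.76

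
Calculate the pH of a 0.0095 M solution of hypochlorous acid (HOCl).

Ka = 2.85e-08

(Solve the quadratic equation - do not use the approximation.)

x² + Ka×x - Ka×C = 0. Using quadratic formula: [H⁺] = 1.6440e-05

pH = 4.78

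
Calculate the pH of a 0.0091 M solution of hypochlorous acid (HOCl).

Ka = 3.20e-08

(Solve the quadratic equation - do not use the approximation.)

x² + Ka×x - Ka×C = 0. Using quadratic formula: [H⁺] = 1.7049e-05

pH = 4.77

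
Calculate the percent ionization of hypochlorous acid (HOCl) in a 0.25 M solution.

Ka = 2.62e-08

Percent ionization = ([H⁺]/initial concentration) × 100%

Using Ka equilibrium: x² + Ka×x - Ka×C = 0. Solving: [H⁺] = 8.0919e-05. Percent = (8.0919e-05/0.25) × 100

Percent ionization = 0.0324%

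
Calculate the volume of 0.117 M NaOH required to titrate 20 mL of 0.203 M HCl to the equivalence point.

At equivalence: moles acid = moles base. moles HCl = 0.203 × 20/1000 = 0.00406 mol. V_base = moles / 0.117 × 1000 = 34.7 mL.

V_{base} = 34.7 mL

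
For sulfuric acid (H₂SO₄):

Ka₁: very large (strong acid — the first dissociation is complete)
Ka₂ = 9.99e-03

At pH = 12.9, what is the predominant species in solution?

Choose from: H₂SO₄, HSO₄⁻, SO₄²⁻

The first dissociation is complete, so H₂SO₄ itself is never the predominant species in water; pKa₂ = -log(9.99e-03) = 2.00. For a polyprotic acid the predominant species crosses at each pKa: below pKa_n the protonated form dominates, above it the deprotonated form does. At pH = 12.9, the predominant species is SO₄²⁻.

SO₄²⁻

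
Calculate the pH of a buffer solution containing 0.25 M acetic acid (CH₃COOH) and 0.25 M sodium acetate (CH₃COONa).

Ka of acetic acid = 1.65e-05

pKa = -log(1.65e-05) = 4.78. pH = pKa + log([A⁻]/[HA]) = 4.78 + log(0.25/0.25)

pH = 4.78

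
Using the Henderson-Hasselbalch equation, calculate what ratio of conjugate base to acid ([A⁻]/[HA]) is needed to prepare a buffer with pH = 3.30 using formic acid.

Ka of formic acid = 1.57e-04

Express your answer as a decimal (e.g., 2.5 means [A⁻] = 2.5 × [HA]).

pKa = -log(1.57e-04) = 3.8041. pH = pKa + log([A⁻]/[HA]), so log([A⁻]/[HA]) = pH − pKa = 3.30 − 3.8041 = -0.5041. [A⁻]/[HA] = 10^(-0.5041) = 0.313

[A⁻]/[HA] = 0.313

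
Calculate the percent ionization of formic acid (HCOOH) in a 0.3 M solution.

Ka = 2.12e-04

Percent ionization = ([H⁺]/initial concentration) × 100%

Using Ka equilibrium: x² + Ka×x - Ka×C = 0. Solving: [H⁺] = 7.8697e-03. Percent = (7.8697e-03/0.3) × 100

Percent ionization = 2.62%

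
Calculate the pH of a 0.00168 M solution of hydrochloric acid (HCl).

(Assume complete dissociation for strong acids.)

[H⁺] = 0.00168 M for strong acid. pH = -log[H⁺] = -log(0.00168)

pH = 2.77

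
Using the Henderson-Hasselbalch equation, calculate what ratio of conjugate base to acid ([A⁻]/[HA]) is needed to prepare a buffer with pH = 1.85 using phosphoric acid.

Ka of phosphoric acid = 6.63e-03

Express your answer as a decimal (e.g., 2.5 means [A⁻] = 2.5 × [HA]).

pKa = -log(6.63e-03) = 2.1785. pH = pKa + log([A⁻]/[HA]), so log([A⁻]/[HA]) = pH − pKa = 1.85 − 2.1785 = -0.3285. [A⁻]/[HA] = 10^(-0.3285) = 0.469

[A⁻]/[HA] = 0.469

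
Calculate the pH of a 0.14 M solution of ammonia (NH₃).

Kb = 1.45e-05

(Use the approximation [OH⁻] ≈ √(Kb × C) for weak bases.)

[OH⁻] = √(Kb × C) = √(1.45e-05 × 0.14) = 1.4248e-03. pOH = 2.85, pH = 14 - pOH

pH = 11.15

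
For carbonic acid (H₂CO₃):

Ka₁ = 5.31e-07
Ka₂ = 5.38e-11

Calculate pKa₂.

pKa₂ = -log(Ka₂) = -log(5.38e-11) = 10.27.

pK_{a2} = 10.27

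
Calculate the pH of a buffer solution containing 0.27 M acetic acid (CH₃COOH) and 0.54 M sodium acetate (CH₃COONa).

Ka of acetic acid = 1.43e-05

pKa = -log(1.43e-05) = 4.84. pH = pKa + log([A⁻]/[HA]) = 4.84 + log(0.54/0.27)

pH = 5.15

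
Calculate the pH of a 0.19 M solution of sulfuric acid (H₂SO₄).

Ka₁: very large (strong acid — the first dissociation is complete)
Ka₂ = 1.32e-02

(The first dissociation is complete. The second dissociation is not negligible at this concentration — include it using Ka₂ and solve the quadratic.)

First dissociation is complete: [H⁺]₀ = [HSO₄⁻]₀ = C = 0.19 M. Second dissociation HSO₄⁻ ⇌ H⁺ + SO₄²⁻: let x = [SO₄²⁻]. Ka₂ = (C + x)·x / (C − x) = 1.32e-02 → x² + (C + Ka₂)·x − Ka₂·C = 0 → x² + 0.20320·x − 2.508e-03 = 0. x = (−0.20320 + √(0.20320² + 4 × 2.508e-03)) / 2 = 1.1672e-02 M. [H⁺] = C + x = 0.19 + 1.1672e-02 = 2.0167e-01 M. pH = -log(2.0167e-01) = 0.70.

pH = 0.70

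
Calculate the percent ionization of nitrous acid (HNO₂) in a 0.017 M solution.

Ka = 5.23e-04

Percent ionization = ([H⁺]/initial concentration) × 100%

Using Ka equilibrium: x² + Ka×x - Ka×C = 0. Solving: [H⁺] = 2.7317e-03. Percent = (2.7317e-03/0.017) × 100

Percent ionization = 16.1%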